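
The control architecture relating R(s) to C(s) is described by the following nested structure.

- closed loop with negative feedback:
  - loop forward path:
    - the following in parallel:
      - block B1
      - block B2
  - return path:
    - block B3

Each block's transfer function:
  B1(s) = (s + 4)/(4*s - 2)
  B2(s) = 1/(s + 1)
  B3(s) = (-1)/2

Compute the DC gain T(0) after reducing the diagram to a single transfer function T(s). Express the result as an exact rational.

The answer is -2/3.

Reasoning:
Step 1. parallel reduction of B1, B2; result (s^2 + 9*s + 2)/(4*s^2 + 2*s - 2)
Step 2. close the feedback loop around (B1+B2), B3; result (2*s^2 + 18*s + 4)/(7*s^2 - 5*s - 6)
The step-2 result is T(s). Setting s = 0: T(0) = 4/(-6) = -2/3.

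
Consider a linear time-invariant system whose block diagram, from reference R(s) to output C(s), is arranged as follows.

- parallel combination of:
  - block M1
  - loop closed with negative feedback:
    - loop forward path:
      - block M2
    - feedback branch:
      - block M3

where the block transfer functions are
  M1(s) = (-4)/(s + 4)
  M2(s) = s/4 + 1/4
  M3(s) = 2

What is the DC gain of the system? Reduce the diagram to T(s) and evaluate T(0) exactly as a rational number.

[1] collapse the loop (M2 forward, M3 return); result (s + 1)/(2*s + 6)
[2] reduce the parallel group M1, [M2/(1+M2*M3)]; result (s^2 - 3*s - 20)/(2*s^2 + 14*s + 24)
DC gain: substitute s = 0 into T(s) from step 2: T(0) = -20/24 = -5/6.

Hence the answer: -5/6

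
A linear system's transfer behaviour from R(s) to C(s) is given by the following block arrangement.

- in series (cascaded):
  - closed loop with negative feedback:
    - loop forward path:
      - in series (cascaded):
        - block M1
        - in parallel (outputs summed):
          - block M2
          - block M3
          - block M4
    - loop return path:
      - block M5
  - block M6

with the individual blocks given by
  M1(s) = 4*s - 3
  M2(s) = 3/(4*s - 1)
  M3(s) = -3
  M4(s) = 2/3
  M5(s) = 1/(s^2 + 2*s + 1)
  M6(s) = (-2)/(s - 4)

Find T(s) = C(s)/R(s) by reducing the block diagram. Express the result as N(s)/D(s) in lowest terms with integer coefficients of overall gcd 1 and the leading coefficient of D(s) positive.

First reduce the diagram to T(s).

Step 1. sum the parallel branches M2, M3, M4; result (16 - 28*s)/(12*s - 3)
Step 2. combine M1, (M2+M3+M4) in series; result (-112*s^2 + 148*s - 48)/(12*s - 3)
Step 3. feedback reduction of (M1*(M2+M3+M4)), M5; result (-112*s^4 - 76*s^3 + 136*s^2 + 52*s - 48)/(12*s^3 - 91*s^2 + 154*s - 51)
Step 4. series reduction of [(M1*(M2+M3+M4))/(1+(M1*(M2+M3+M4))*M5)], M6: this yields T(s), and no further normalization is needed

Answer: (224*s^4 + 152*s^3 - 272*s^2 - 104*s + 96)/(12*s^4 - 139*s^3 + 518*s^2 - 667*s + 204)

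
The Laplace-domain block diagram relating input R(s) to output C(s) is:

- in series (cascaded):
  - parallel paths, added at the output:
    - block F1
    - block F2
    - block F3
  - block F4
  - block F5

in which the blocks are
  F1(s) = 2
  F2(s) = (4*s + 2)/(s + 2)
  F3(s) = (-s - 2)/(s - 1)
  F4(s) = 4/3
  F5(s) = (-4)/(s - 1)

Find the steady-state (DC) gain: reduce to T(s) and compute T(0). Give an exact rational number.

Step 1. parallel reduction of F1, F2, F3, giving (5*s^2 - 4*s - 10)/(s^2 + s - 2)
Step 2. cascade (F1+F2+F3), F4, F5, giving (-80*s^2 + 64*s + 160)/(3*s^3 - 9*s + 6)
Evaluating the step-2 result (the overall T(s)) at s = 0 gives T(0) = 160/6 = 80/3.

Final answer: 80/3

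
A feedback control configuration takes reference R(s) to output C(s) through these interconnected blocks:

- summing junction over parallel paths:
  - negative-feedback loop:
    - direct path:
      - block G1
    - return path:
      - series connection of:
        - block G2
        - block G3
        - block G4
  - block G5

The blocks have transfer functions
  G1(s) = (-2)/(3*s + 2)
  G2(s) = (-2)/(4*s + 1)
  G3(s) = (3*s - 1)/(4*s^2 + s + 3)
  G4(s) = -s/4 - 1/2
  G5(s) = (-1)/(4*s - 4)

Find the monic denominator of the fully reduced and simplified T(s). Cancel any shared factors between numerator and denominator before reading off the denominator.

[1] cascade G2, G3, G4 gives (3*s^2 + 5*s - 2)/(32*s^3 + 16*s^2 + 26*s + 6)
[2] collapse the loop (G1 forward, (G2*G3*G4) return) gives (-16*s^3 - 8*s^2 - 13*s - 3)/(24*s^4 + 28*s^3 + 26*s^2 + 15*s + 4)
[3] add [G1/(1+G1*(G2*G3*G4))], G5 (parallel) gives (-88*s^4 + 4*s^3 - 46*s^2 + 25*s + 8)/(96*s^5 + 16*s^4 - 8*s^3 - 44*s^2 - 44*s - 16)
That last expression is T(s), already simplified. Scaling its denominator by 1/96 (the reciprocal of the leading coefficient) yields the monic denominator.

Final answer: s^5 + s^4/6 - s^3/12 - 11*s^2/24 - 11*s/24 - 1/6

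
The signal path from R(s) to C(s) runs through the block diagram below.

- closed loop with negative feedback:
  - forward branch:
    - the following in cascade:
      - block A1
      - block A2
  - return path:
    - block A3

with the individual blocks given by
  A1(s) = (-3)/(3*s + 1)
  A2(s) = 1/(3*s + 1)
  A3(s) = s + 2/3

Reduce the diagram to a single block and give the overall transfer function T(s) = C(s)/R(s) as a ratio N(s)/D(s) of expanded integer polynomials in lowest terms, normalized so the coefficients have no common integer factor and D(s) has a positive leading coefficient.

Step 1 - multiply A1, A2 (series): (-3)/(9*s^2 + 6*s + 1)
Step 2 - close the feedback loop around (A1*A2), A3; the result is T(s) itself (integer coefficients, no common factor, positive leading denominator coefficient)

Therefore the answer is (-3)/(9*s^2 + 3*s - 1).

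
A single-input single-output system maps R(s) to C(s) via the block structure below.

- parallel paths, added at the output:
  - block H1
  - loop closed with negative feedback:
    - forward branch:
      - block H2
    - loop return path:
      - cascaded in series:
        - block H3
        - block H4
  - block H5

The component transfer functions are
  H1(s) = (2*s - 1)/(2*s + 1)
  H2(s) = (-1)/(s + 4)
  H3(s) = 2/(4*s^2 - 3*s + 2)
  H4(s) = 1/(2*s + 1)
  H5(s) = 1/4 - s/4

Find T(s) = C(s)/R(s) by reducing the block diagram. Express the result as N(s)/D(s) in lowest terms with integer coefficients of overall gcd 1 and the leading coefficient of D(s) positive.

Step 1 - cascade H3, H4, giving 2/(8*s^3 - 2*s^2 + s + 2)
Step 2 - feedback reduction of H2, (H3*H4), giving (-8*s^3 + 2*s^2 - s - 2)/(8*s^4 + 30*s^3 - 7*s^2 + 6*s + 6)
Step 3 - reduce the parallel group H1, [H2/(1+H2*(H3*H4))], H5: this yields T(s), and no further normalization is needed

Answer: (-16*s^6 + 12*s^5 + 196*s^4 - 181*s^3 + 63*s^2 + 16*s - 26)/(64*s^5 + 272*s^4 + 64*s^3 + 20*s^2 + 72*s + 24)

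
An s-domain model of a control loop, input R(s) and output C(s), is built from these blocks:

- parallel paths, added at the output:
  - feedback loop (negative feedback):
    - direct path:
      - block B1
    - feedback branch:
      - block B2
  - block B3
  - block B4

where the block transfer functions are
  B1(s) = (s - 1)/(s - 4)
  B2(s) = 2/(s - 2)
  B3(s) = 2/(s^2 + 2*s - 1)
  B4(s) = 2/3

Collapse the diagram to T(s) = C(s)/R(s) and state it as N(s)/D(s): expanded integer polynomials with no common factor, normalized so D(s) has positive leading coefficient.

[1] apply the feedback formula to B1, B2 = (s^2 - 3*s + 2)/(s^2 - 4*s + 6)
[2] parallel reduction of [B1/(1+B1*B2)], B3, B4: this yields T(s), and no further normalization is needed

Therefore the answer is (5*s^4 - 7*s^3 - 15*s^2 + 29*s + 18)/(3*s^4 - 6*s^3 - 9*s^2 + 48*s - 18).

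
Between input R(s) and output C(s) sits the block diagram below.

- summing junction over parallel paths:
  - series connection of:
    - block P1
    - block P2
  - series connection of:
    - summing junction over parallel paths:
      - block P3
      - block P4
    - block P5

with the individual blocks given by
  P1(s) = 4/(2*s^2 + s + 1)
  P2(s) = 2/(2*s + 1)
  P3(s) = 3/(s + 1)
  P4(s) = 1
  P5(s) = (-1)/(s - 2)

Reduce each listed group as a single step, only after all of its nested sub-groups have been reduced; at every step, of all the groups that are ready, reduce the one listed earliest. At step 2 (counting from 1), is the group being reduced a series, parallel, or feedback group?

Answer: parallel

Working:
1. cascade P1, P2
2. reduce the parallel group P3, P4
3. multiply (P3+P4), P5 (series)
4. combine (P1*P2), ((P3+P4)*P5) in parallel
The group at step 2 is a parallel group.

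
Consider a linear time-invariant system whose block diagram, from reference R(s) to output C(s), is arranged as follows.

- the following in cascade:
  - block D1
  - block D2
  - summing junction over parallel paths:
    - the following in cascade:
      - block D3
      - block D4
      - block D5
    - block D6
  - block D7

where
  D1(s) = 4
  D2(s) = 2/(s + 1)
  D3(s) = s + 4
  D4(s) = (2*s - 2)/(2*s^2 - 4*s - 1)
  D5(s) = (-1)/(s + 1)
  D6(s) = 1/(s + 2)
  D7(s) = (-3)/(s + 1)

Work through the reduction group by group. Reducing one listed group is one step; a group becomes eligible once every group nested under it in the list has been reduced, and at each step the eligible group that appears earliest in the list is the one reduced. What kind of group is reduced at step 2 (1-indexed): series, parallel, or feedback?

Answer: parallel

Working:
(1) combine D3, D4, D5 in series
(2) parallel reduction of (D3*D4*D5), D6
(3) reduce the series chain D1, D2, ((D3*D4*D5)+D6), D7
The group at step 2 is a parallel group.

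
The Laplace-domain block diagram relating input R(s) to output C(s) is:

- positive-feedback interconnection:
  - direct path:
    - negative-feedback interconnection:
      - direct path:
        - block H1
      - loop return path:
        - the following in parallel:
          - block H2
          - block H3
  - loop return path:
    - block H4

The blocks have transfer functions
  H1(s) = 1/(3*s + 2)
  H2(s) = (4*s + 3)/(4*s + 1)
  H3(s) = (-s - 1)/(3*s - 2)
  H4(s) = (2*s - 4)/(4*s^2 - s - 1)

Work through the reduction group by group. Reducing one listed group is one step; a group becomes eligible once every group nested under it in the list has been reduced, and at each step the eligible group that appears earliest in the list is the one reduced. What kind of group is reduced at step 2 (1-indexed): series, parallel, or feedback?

[1] add H2, H3 (parallel)
[2] reduce the feedback loop with forward H1 and return (H2+H3)
[3] apply the feedback formula to [H1/(1+H1*(H2+H3))], H4
The group at step 2 is a feedback group.

Answer: feedback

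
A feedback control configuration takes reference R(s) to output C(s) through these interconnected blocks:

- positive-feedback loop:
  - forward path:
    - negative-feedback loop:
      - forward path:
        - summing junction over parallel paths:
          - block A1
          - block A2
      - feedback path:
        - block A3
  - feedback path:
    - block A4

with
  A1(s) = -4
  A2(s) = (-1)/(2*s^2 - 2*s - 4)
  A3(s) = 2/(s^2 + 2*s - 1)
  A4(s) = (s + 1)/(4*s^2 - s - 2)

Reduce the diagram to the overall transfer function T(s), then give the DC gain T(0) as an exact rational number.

Step 1. combine A1, A2 in parallel, giving (-8*s^2 + 8*s + 15)/(2*s^2 - 2*s - 4)
Step 2. feedback reduction of (A1+A2), A3, giving (-8*s^4 - 8*s^3 + 39*s^2 + 22*s - 15)/(2*s^4 + 2*s^3 - 26*s^2 + 10*s + 34)
Step 3. feedback reduction of [(A1+A2)/(1+(A1+A2)*A3)], A4, giving (-32*s^6 - 24*s^5 + 180*s^4 + 65*s^3 - 160*s^2 - 29*s + 30)/(8*s^6 + 14*s^5 - 94*s^4 + 31*s^3 + 117*s^2 - 61*s - 53)
Evaluating the step-3 result (the overall T(s)) at s = 0 gives T(0) = 30/(-53) = -30/53.

Therefore the answer is -30/53.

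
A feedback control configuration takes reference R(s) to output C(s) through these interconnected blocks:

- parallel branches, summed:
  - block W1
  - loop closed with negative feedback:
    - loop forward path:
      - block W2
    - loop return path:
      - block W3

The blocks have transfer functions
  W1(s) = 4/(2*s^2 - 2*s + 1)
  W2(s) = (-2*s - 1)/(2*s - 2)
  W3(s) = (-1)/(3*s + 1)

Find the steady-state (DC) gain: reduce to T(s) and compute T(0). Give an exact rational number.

Step 1: apply the feedback formula to W2, W3 -> (-6*s^2 - 5*s - 1)/(6*s^2 - 2*s - 1)
Step 2: sum the parallel branches W1, [W2/(1+W2*W3)] -> (-12*s^4 + 2*s^3 + 26*s^2 - 11*s - 5)/(12*s^4 - 16*s^3 + 8*s^2 - 1)
The step-2 result is T(s). Setting s = 0: T(0) = -5/(-1) = 5.

Therefore the answer is 5.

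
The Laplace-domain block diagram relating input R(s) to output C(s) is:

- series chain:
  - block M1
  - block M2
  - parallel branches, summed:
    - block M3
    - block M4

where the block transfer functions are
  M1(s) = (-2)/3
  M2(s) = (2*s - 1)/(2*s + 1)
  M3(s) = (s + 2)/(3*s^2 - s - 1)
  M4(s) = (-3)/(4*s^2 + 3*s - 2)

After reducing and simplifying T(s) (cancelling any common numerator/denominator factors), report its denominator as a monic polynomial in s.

Step 1 - parallel reduction of M3, M4, giving (4*s^3 + 2*s^2 + 7*s - 1)/(12*s^4 + 5*s^3 - 13*s^2 - s + 2)
Step 2 - cascade M1, M2, (M3+M4), giving (-16*s^4 - 24*s^2 + 18*s - 2)/(72*s^5 + 66*s^4 - 63*s^3 - 45*s^2 + 9*s + 6)
No further cancellation is possible in the step-2 result, so that is T(s). Its denominator becomes monic after dividing by the leading coefficient 72.

Therefore the answer is s^5 + 11*s^4/12 - 7*s^3/8 - 5*s^2/8 + s/8 + 1/12.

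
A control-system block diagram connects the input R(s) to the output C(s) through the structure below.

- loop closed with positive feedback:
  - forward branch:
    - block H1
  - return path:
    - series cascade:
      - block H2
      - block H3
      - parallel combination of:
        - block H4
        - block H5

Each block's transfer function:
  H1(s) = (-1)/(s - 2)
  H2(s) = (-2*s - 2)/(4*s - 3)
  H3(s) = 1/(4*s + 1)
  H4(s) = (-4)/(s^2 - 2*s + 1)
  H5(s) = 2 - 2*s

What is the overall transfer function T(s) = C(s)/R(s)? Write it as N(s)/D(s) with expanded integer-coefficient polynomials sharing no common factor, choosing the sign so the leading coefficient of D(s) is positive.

First reduce the diagram to T(s).

1. combine H4, H5 in parallel = (-2*s^3 + 6*s^2 - 6*s - 2)/(s^2 - 2*s + 1)
2. multiply H2, H3, (H4+H5) (series) = (4*s^4 - 8*s^3 + 16*s + 4)/(16*s^4 - 40*s^3 + 29*s^2 - 2*s - 3)
3. close the feedback loop around H1, (H2*H3*(H4+H5)); the result is T(s) itself (integer coefficients, no common factor, positive leading denominator coefficient)

Answer: (-16*s^4 + 40*s^3 - 29*s^2 + 2*s + 3)/(16*s^5 - 68*s^4 + 101*s^3 - 60*s^2 + 17*s + 10)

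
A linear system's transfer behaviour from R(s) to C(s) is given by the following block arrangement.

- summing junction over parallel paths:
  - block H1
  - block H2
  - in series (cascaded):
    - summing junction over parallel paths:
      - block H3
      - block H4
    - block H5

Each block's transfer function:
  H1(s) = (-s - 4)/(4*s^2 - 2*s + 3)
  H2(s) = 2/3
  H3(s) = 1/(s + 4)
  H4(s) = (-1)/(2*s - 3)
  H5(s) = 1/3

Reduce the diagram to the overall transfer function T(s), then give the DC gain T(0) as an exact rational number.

Step 1. sum the parallel branches H3, H4 = (s - 7)/(2*s^2 + 5*s - 12)
Step 2. multiply (H3+H4), H5 (series) = (s - 7)/(6*s^2 + 15*s - 36)
Step 3. add H1, H2, ((H3+H4)*H5) (parallel) = (16*s^4 + 30*s^3 - 173*s^2 + 71*s + 51)/(24*s^4 + 48*s^3 - 156*s^2 + 117*s - 108)
Step 3 gives the overall T(s). Then T(0) = 51/(-108) = -17/36.

Answer: -17/36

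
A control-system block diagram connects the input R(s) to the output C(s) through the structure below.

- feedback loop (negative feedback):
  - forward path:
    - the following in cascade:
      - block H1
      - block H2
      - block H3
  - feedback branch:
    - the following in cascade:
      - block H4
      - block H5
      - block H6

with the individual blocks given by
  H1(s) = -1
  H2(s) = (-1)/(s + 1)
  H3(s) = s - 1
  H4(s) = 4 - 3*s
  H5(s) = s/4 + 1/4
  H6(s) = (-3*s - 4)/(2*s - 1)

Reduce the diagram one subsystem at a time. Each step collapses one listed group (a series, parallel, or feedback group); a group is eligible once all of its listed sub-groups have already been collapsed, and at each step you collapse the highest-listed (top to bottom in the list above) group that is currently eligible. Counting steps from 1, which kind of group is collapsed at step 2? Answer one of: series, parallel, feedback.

Step 1. series reduction of H1, H2, H3
Step 2. reduce the series chain H4, H5, H6
Step 3. apply the feedback formula to (H1*H2*H3), (H4*H5*H6)
Step 2: series.

Hence the answer: series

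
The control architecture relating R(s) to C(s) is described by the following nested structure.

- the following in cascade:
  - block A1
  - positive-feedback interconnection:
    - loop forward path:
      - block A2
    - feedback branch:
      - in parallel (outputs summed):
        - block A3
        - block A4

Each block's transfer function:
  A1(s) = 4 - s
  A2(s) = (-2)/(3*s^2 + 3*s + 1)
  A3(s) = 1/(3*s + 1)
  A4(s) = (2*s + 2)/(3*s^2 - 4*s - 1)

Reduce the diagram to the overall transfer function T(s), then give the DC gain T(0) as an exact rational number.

First reduce the diagram to T(s).

1. reduce the parallel group A3, A4 -> (9*s^2 + 4*s + 1)/(9*s^3 - 9*s^2 - 7*s - 1)
2. collapse the loop (A2 forward, (A3+A4) return) -> (-18*s^3 + 18*s^2 + 14*s + 2)/(27*s^5 - 39*s^3 - 15*s^2 - 2*s + 1)
3. cascade A1, [A2/(1-A2*(A3+A4))] -> (18*s^4 - 90*s^3 + 58*s^2 + 54*s + 8)/(27*s^5 - 39*s^3 - 15*s^2 - 2*s + 1)
That last expression is T(s); at s = 0 only the constant terms survive, so T(0) = 8/1 = 8.

Answer: 8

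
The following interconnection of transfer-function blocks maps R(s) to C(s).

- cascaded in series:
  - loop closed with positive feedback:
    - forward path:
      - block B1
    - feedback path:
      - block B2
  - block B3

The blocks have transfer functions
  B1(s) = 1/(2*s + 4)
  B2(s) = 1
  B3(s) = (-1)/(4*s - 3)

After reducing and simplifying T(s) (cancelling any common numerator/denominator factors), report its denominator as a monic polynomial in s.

First reduce the diagram to T(s).

1. feedback reduction of B1, B2: 1/(2*s + 3)
2. cascade [B1/(1-B1*B2)], B3: (-1)/(8*s^2 + 6*s - 9)
T(s) is the step-2 result (common factors already cancelled). Leading coefficient of the denominator: 8. Divide through by 8 for the monic polynomial.

Answer: s^2 + 3*s/4 - 9/8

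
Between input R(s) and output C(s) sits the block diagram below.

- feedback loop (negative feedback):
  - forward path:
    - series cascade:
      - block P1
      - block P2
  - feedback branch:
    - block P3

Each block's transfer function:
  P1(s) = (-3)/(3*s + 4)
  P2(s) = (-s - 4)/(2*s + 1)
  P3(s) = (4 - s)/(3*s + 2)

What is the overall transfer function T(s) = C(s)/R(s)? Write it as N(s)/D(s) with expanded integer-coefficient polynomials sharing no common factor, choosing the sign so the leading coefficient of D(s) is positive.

The answer is (9*s^2 + 42*s + 24)/(18*s^3 + 42*s^2 + 34*s + 56).

Reasoning:
[1] combine P1, P2 in series -> (3*s + 12)/(6*s^2 + 11*s + 4)
[2] collapse the loop ((P1*P2) forward, P3 return) - this is the overall T(s), already in the required normalized form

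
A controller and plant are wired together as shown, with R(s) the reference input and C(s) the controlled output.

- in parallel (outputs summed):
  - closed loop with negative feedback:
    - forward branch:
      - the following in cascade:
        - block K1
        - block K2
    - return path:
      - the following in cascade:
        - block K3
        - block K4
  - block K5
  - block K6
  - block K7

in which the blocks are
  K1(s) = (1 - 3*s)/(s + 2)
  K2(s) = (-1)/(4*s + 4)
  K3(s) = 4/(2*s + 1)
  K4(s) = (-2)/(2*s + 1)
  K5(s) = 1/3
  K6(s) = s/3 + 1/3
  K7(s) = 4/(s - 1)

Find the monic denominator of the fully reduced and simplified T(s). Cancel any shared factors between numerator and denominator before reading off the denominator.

Reducing step by step:

Step 1: series reduction of K1, K2: (3*s - 1)/(4*s^2 + 12*s + 8)
Step 2: cascade K3, K4: (-8)/(4*s^2 + 4*s + 1)
Step 3: collapse the loop ((K1*K2) forward, (K3*K4) return): (12*s^3 + 8*s^2 - s - 1)/(16*s^4 + 64*s^3 + 84*s^2 + 20*s + 16)
Step 4: parallel reduction of [(K1*K2)/(1+(K1*K2)*(K3*K4))], K5, K6, K7: (16*s^6 + 80*s^5 + 344*s^4 + 732*s^3 + 849*s^2 + 216*s + 163)/(48*s^5 + 144*s^4 + 60*s^3 - 192*s^2 - 12*s - 48)
That last expression is T(s), already simplified. Scaling its denominator by 1/48 (the reciprocal of the leading coefficient) yields the monic denominator.

Answer: s^5 + 3*s^4 + 5*s^3/4 - 4*s^2 - s/4 - 1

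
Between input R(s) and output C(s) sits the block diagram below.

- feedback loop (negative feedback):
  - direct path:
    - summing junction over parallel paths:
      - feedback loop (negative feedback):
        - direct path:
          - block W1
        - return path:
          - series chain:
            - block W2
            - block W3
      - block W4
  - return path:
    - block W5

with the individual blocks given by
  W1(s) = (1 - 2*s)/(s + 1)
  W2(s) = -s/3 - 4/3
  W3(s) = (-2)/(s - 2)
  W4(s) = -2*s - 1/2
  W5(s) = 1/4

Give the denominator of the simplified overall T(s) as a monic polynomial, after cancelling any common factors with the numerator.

The answer is s^3 + 49*s^2/4 - 97*s/4 + 1/2.

Reasoning:
(1) multiply W2, W3 (series): (2*s + 8)/(3*s - 6)
(2) close the feedback loop around W1, (W2*W3): (6*s^2 - 15*s + 6)/(s^2 + 17*s - 2)
(3) parallel reduction of [W1/(1+W1*(W2*W3))], W4: (-4*s^3 - 57*s^2 - 39*s + 14)/(2*s^2 + 34*s - 4)
(4) apply the feedback formula to ([W1/(1+W1*(W2*W3))]+W4), W5: (16*s^3 + 228*s^2 + 156*s - 56)/(4*s^3 + 49*s^2 - 97*s + 2)
T(s) is the step-4 result (common factors already cancelled). Leading coefficient of the denominator: 4. Divide through by 4 for the monic polynomial.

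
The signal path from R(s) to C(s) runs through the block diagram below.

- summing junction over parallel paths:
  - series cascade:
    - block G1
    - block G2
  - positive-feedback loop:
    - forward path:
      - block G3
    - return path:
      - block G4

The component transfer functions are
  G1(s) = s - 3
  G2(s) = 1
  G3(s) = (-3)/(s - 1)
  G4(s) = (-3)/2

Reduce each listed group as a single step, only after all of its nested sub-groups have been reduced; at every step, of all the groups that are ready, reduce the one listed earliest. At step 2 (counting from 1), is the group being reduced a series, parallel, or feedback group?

Reducing step by step:

Step 1 - combine G1, G2 in series
Step 2 - reduce the feedback loop with forward G3 and return G4
Step 3 - add (G1*G2), [G3/(1-G3*G4)] (parallel)
The group at step 2 is a feedback group.

Answer: feedback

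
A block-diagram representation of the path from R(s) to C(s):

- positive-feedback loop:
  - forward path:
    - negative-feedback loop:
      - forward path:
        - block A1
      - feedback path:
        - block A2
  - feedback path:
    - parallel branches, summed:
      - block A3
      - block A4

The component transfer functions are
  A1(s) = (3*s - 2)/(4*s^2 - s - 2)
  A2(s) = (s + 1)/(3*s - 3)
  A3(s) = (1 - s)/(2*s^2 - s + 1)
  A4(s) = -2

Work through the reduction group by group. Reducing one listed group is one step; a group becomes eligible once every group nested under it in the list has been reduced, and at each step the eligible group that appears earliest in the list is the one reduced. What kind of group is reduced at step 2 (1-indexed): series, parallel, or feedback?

The answer is parallel.

Reasoning:
Step 1 - apply the feedback formula to A1, A2
Step 2 - parallel reduction of A3, A4
Step 3 - reduce the feedback loop with forward [A1/(1+A1*A2)] and return (A3+A4)
At step 2 the group reduced is parallel.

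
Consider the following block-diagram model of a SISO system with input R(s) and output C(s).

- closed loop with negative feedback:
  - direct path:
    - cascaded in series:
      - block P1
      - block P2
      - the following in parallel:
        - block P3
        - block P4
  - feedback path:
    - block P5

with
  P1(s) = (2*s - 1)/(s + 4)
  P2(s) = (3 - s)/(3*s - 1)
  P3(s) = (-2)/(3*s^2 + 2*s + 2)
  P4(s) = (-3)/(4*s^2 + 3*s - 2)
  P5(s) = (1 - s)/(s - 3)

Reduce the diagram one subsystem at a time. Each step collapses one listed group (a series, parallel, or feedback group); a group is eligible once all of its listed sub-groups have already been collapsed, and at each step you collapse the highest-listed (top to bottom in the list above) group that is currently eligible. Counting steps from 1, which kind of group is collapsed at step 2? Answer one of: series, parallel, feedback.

Step 1 - parallel reduction of P3, P4
Step 2 - combine P1, P2, (P3+P4) in series
Step 3 - collapse the loop ((P1*P2*(P3+P4)) forward, P5 return)
So the answer for step 2 is series.

Final answer: series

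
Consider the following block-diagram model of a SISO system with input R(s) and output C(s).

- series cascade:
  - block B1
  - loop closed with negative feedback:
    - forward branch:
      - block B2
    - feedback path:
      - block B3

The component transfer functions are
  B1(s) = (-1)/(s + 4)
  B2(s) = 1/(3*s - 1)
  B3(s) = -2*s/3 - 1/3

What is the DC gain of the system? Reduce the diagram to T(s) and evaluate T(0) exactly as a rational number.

(1) close the feedback loop around B2, B3 gives 3/(7*s - 4)
(2) series reduction of B1, [B2/(1+B2*B3)] gives (-3)/(7*s^2 + 24*s - 16)
DC gain: substitute s = 0 into T(s) from step 2: T(0) = -3/(-16) = 3/16.

Hence the answer: 3/16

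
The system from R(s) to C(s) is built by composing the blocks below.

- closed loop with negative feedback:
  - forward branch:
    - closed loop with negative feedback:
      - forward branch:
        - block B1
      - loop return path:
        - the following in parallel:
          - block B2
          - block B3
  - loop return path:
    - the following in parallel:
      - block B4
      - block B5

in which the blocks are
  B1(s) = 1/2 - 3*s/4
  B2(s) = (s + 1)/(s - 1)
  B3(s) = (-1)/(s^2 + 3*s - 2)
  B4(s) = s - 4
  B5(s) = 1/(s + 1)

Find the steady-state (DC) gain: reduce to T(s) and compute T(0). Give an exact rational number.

The answer is -2/3.

Reasoning:
(1) sum the parallel branches B2, B3 = (s^3 + 4*s^2 - 1)/(s^3 + 2*s^2 - 5*s + 2)
(2) apply the feedback formula to B1, (B2+B3) = (3*s^4 + 4*s^3 - 19*s^2 + 16*s - 4)/(3*s^4 + 6*s^3 - 16*s^2 + 17*s - 6)
(3) sum the parallel branches B4, B5 = (s^2 - 3*s - 3)/(s + 1)
(4) reduce the feedback loop with forward [B1/(1+B1*(B2+B3))] and return (B4+B5) = (3*s^5 + 7*s^4 - 15*s^3 - 3*s^2 + 12*s - 4)/(3*s^6 - 2*s^5 - 31*s^4 + 51*s^3 + 6*s^2 - 25*s + 6)
The step-4 result is T(s). Setting s = 0: T(0) = -4/6 = -2/3.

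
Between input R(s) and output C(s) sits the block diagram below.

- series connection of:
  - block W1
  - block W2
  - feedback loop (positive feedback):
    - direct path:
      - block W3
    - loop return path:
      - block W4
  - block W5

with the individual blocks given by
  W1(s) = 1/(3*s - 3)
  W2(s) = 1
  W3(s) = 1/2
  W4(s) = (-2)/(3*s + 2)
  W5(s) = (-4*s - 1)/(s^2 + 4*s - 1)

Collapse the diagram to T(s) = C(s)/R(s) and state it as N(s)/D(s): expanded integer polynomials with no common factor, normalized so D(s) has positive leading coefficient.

1. collapse the loop (W3 forward, W4 return) = (3*s + 2)/(6*s + 6)
2. combine W1, W2, [W3/(1-W3*W4)], W5 in series; the result is T(s) itself (integer coefficients, no common factor, positive leading denominator coefficient)

Answer: (-12*s^2 - 11*s - 2)/(18*s^4 + 72*s^3 - 36*s^2 - 72*s + 18)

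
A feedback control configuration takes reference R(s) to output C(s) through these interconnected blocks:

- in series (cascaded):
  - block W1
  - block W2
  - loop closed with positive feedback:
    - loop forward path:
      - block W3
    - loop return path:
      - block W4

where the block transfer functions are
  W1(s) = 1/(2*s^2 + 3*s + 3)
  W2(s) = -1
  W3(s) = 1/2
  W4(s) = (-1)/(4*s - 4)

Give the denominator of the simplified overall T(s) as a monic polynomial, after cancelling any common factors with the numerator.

[1] feedback reduction of W3, W4 = (4*s - 4)/(8*s - 7)
[2] reduce the series chain W1, W2, [W3/(1-W3*W4)] = (4 - 4*s)/(16*s^3 + 10*s^2 + 3*s - 21)
T(s) is the step-2 result (common factors already cancelled). Leading coefficient of the denominator: 16. Divide through by 16 for the monic polynomial.

Therefore the answer is s^3 + 5*s^2/8 + 3*s/16 - 21/16.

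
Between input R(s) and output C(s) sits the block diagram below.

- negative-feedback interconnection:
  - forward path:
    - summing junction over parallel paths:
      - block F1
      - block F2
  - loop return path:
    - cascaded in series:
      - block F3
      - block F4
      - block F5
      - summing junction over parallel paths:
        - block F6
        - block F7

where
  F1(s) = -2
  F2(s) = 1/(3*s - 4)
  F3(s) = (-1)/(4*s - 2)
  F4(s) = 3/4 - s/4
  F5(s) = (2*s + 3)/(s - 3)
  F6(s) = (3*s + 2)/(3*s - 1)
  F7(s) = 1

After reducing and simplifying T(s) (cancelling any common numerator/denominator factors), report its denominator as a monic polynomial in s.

Step 1. combine F1, F2 in parallel; result (9 - 6*s)/(3*s - 4)
Step 2. add F6, F7 (parallel); result (6*s + 1)/(3*s - 1)
Step 3. combine F3, F4, F5, (F6+F7) in series; result (12*s^2 + 20*s + 3)/(48*s^2 - 40*s + 8)
Step 4. reduce the feedback loop with forward (F1+F2) and return (F3*F4*F5*(F6+F7)); result (-288*s^3 + 672*s^2 - 408*s + 72)/(72*s^3 - 324*s^2 + 346*s - 5)
No further cancellation is possible in the step-4 result, so that is T(s). Its denominator becomes monic after dividing by the leading coefficient 72.

Final answer: s^3 - 9*s^2/2 + 173*s/36 - 5/72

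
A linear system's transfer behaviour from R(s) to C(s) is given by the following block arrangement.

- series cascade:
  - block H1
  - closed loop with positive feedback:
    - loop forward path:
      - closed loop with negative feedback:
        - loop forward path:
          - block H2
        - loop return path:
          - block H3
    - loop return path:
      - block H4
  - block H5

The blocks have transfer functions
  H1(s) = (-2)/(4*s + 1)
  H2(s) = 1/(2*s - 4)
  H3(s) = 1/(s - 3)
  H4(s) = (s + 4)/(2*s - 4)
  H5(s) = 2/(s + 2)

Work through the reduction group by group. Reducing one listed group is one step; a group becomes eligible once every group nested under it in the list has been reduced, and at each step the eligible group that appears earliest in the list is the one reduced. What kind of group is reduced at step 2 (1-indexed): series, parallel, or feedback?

Reducing step by step:

[1] close the feedback loop around H2, H3
[2] reduce the feedback loop with forward [H2/(1+H2*H3)] and return H4
[3] cascade H1, [[H2/(1+H2*H3)]/(1-[H2/(1+H2*H3)]*H4)], H5
So the answer for step 2 is feedback.

Answer: feedback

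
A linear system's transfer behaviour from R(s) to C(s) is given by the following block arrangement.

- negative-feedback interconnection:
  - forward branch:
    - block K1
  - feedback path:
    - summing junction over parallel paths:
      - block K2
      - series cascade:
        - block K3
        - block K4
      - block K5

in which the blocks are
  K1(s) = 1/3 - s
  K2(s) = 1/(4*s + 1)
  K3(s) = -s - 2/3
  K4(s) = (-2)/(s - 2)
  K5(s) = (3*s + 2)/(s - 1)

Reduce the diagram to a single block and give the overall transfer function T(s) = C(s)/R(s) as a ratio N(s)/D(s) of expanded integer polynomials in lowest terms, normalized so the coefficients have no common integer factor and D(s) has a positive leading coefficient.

(1) series reduction of K3, K4; result (6*s + 4)/(3*s - 6)
(2) add K2, (K3*K4), K5 (parallel); result (60*s^3 - 38*s^2 - 87*s - 10)/(12*s^3 - 33*s^2 + 15*s + 6)
(3) apply the feedback formula to K1, (K2+(K3*K4)+K5), giving the overall T(s)

Therefore the answer is (36*s^4 - 111*s^3 + 78*s^2 + 3*s - 6)/(180*s^4 - 210*s^3 - 124*s^2 + 12*s - 8).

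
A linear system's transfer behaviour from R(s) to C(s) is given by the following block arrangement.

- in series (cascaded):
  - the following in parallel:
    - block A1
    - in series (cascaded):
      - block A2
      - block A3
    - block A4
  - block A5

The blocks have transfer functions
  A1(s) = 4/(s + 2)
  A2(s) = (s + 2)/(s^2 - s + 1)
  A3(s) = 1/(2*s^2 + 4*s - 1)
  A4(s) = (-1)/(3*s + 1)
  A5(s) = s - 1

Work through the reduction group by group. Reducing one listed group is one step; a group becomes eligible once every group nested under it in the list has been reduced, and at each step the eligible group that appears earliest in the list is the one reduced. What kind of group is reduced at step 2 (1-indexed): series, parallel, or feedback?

Step 1 - multiply A2, A3 (series)
Step 2 - combine A1, (A2*A3), A4 in parallel
Step 3 - reduce the series chain (A1+(A2*A3)+A4), A5
Step 2: parallel.

Therefore the answer is parallel.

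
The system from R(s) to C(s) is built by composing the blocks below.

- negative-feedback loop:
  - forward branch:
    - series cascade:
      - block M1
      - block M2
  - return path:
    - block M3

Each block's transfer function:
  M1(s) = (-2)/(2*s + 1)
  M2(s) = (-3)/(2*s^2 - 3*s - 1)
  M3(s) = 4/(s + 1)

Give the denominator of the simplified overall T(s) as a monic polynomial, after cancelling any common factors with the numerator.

Answer: s^4 - 9*s^2/4 - 3*s/2 + 23/4

Working:
1. reduce the series chain M1, M2: 6/(4*s^3 - 4*s^2 - 5*s - 1)
2. feedback reduction of (M1*M2), M3: (6*s + 6)/(4*s^4 - 9*s^2 - 6*s + 23)
The result of step 2 is T(s) in lowest terms. Its denominator has leading coefficient 4; dividing the denominator through by 4 makes it monic.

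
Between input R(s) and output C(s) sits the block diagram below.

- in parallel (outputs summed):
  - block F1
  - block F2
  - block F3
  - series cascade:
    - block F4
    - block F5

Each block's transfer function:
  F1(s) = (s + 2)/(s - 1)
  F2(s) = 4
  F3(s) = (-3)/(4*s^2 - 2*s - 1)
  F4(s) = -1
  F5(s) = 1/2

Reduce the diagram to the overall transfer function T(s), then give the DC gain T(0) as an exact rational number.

First reduce the diagram to T(s).

Step 1 - combine F4, F5 in series, giving (-1)/2
Step 2 - reduce the parallel group F1, F2, F3, (F4*F5), giving (36*s^3 - 30*s^2 - 9*s + 9)/(8*s^3 - 12*s^2 + 2*s + 2)
That last expression is T(s); at s = 0 only the constant terms survive, so T(0) = 9/2.

Answer: 9/2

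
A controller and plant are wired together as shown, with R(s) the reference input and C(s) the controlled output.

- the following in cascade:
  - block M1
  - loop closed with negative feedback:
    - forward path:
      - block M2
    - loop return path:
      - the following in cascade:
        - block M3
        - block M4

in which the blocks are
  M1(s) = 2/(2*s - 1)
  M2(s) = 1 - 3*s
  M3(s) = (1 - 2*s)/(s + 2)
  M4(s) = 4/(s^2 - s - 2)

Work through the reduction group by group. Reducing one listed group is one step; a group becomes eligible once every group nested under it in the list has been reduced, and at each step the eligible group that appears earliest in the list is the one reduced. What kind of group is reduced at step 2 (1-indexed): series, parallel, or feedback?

The answer is feedback.

Reasoning:
(1) series reduction of M3, M4
(2) feedback reduction of M2, (M3*M4)
(3) multiply M1, [M2/(1+M2*(M3*M4))] (series)
So the answer for step 2 is feedback.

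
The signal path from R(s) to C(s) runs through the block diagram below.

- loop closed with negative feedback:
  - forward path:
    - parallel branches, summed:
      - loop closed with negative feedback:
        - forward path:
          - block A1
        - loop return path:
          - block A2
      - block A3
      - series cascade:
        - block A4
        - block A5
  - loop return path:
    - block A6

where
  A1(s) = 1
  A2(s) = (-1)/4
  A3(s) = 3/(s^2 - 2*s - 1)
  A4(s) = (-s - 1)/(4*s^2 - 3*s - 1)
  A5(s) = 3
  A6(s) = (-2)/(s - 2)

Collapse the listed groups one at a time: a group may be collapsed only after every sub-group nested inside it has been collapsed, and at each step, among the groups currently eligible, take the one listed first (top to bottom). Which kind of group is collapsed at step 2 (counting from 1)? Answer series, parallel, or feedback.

Step 1: close the feedback loop around A1, A2
Step 2: multiply A4, A5 (series)
Step 3: reduce the parallel group [A1/(1+A1*A2)], A3, (A4*A5)
Step 4: reduce the feedback loop with forward ([A1/(1+A1*A2)]+A3+(A4*A5)) and return A6
The group at step 2 is a series group.

Hence the answer: series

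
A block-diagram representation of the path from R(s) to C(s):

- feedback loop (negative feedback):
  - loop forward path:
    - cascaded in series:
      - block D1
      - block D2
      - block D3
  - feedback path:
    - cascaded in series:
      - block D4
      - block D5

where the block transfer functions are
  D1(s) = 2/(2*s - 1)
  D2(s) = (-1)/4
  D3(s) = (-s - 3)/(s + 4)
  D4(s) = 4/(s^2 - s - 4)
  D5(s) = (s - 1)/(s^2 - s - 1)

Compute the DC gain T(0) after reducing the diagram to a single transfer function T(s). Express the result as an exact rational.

(1) combine D1, D2, D3 in series: (s + 3)/(4*s^2 + 14*s - 8)
(2) reduce the series chain D4, D5: (4*s - 4)/(s^4 - 2*s^3 - 4*s^2 + 5*s + 4)
(3) reduce the feedback loop with forward (D1*D2*D3) and return (D4*D5): (s^5 + s^4 - 10*s^3 - 7*s^2 + 19*s + 12)/(4*s^6 + 6*s^5 - 52*s^4 - 20*s^3 + 122*s^2 + 24*s - 44)
That last expression is T(s); at s = 0 only the constant terms survive, so T(0) = 12/(-44) = -3/11.

Final answer: -3/11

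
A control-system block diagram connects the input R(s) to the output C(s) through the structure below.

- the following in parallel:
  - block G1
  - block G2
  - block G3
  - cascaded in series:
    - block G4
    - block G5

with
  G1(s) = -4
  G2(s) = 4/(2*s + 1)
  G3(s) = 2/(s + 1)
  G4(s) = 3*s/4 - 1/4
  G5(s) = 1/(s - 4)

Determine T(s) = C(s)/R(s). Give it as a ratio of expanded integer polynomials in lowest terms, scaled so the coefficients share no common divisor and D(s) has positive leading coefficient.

Answer: (-26*s^3 + 119*s^2 + 72*s - 33)/(8*s^3 - 20*s^2 - 44*s - 16)

Working:
Step 1. reduce the series chain G4, G5: (3*s - 1)/(4*s - 16)
Step 2. sum the parallel branches G1, G2, G3, (G4*G5); the result is T(s) itself (integer coefficients, no common factor, positive leading denominator coefficient)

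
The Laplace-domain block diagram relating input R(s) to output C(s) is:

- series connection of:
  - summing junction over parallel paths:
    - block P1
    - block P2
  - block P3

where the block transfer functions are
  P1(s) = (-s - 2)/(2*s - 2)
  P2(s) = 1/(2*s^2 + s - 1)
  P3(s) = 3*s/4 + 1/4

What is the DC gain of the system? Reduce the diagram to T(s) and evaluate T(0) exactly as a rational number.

The answer is 0.

Reasoning:
Step 1: reduce the parallel group P1, P2 = (-2*s^3 - 5*s^2 + s)/(4*s^3 - 2*s^2 - 4*s + 2)
Step 2: combine (P1+P2), P3 in series = (-6*s^4 - 17*s^3 - 2*s^2 + s)/(16*s^3 - 8*s^2 - 16*s + 8)
Step 2 gives the overall T(s). Then T(0) = 0/8 = 0.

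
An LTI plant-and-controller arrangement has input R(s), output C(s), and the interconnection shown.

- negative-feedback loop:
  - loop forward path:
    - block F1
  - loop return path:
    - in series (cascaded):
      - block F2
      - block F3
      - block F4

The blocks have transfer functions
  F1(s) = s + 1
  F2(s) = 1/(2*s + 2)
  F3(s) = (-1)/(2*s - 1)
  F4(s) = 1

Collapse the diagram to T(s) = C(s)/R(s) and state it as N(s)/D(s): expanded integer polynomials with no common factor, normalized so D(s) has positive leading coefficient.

Answer: (4*s^2 + 2*s - 2)/(4*s - 3)

Working:
Step 1: reduce the series chain F2, F3, F4 -> (-1)/(4*s^2 + 2*s - 2)
Step 2: reduce the feedback loop with forward F1 and return (F2*F3*F4), which is the overall transfer function T(s) = C(s)/R(s) in lowest terms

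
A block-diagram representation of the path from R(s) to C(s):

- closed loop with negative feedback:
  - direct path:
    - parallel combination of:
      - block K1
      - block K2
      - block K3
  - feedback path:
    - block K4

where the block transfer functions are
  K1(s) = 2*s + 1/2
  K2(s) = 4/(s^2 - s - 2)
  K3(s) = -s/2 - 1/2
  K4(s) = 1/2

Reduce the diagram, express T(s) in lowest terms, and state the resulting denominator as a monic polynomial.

Step 1. add K1, K2, K3 (parallel) = (3*s^3 - 3*s^2 - 6*s + 8)/(2*s^2 - 2*s - 4)
Step 2. close the feedback loop around (K1+K2+K3), K4 = (6*s^3 - 6*s^2 - 12*s + 16)/(3*s^3 + s^2 - 10*s)
T(s) is the step-2 result (common factors already cancelled). Leading coefficient of the denominator: 3. Divide through by 3 for the monic polynomial.

Hence the answer: s^3 + s^2/3 - 10*s/3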